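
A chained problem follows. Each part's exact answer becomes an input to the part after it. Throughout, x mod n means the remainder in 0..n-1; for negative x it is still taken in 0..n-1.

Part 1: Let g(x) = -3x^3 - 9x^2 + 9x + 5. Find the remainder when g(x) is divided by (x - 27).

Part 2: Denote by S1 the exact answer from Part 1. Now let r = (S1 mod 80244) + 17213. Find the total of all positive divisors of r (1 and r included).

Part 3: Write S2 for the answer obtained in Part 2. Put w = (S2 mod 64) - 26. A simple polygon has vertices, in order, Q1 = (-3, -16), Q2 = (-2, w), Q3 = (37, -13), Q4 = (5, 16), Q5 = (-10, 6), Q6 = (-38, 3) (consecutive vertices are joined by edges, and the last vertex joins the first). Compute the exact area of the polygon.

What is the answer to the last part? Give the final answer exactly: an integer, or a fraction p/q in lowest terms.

Part 1: remainder = value at the root: -3*(27)^3 - 9*(27)^2 + 9*(27)^1 + 5 = (-59049) + (-6561) + (243) + (5) = -65362; answer -65362
Part 2: S1 = -65362; r = 32095; 32095 = 5 * 7^2 * 131; sigma = (1 + 5) * (1 + 7 + 49) * (1 + 131) = 6 * 57 * 132 = 45144; answer 45144
Part 3: S2 = 45144; w = -2; cross terms: (-3*-2 - -2*-16)=-26, (-2*-13 - 37*-2)=100, (37*16 - 5*-13)=657, (5*6 - -10*16)=190, (-10*3 - -38*6)=198, (-38*-16 - -3*3)=617; twice the area = |1736| = 1736; area = 868; answer 868

868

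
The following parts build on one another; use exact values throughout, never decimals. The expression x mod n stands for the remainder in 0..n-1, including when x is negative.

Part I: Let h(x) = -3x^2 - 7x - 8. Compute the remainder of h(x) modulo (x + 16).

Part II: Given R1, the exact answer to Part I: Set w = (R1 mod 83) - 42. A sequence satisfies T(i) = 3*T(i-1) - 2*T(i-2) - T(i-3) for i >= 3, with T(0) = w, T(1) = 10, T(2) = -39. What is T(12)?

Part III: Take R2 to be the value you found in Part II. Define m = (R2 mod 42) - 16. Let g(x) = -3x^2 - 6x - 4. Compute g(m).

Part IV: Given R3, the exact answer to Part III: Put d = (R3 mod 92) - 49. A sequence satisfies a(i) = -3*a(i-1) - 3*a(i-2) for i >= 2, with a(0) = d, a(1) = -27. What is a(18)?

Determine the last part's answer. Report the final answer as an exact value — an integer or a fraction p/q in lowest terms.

Part I: remainder = value at the root: -3*(-16)^2 - 7*(-16)^1 - 8 = (-768) + (112) + (-8) = -664; answer -664
Part II: R1 = -664; w = -42; T(3) = 3*(-39) - 2*(10) - 1*(-42) = -95; iterating: T(3)=-95, T(4)=-217, T(5)=-422, T(6)=-737, T(7)=-1150, T(8)=-1554, T(9)=-1625, T(10)=-617, T(11)=2953, T(12)=11718; answer 11718
Part III: R2 = 11718; m = -16; -3*(-16)^2 - 6*(-16)^1 - 4 = (-768) + (96) + (-4) = -676; answer -676
Part IV: R3 = -676; d = 11; a(2) = -3*(-27) - 3*(11) = 48; iterating: a(2)=48, a(3)=-63, a(4)=45, a(5)=54, a(6)=-297, a(7)=729, a(8)=-1296, a(9)=1701, a(10)=-1215, a(11)=-1458, a(12)=8019, a(13)=-19683, a(14)=34992, a(15)=-45927, a(16)=32805, a(17)=39366, a(18)=-216513; answer -216513

-216513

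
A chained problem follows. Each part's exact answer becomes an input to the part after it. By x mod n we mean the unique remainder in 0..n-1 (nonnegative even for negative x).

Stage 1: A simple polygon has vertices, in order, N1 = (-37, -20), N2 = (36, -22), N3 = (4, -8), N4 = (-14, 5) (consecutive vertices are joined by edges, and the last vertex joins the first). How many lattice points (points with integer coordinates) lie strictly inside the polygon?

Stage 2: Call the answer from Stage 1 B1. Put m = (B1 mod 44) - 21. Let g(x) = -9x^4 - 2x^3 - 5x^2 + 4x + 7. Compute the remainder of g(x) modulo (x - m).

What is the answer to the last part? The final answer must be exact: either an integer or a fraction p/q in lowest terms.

-5513

Stage 1: cross terms: (-37*-22 - 36*-20)=1534, (36*-8 - 4*-22)=-200, (4*5 - -14*-8)=-92, (-14*-20 - -37*5)=465; twice the area = |1707| = 1707; area = 1707/2; boundary points = 1 + 2 + 1 + 1 = 5; strictly interior points = area - boundary/2 + 1 = 852; answer 852
Stage 2: B1 = 852; m = -5; remainder = value at the root: -9*(-5)^4 - 2*(-5)^3 - 5*(-5)^2 + 4*(-5)^1 + 7 = (-5625) + (250) + (-125) + (-20) + (7) = -5513; answer -5513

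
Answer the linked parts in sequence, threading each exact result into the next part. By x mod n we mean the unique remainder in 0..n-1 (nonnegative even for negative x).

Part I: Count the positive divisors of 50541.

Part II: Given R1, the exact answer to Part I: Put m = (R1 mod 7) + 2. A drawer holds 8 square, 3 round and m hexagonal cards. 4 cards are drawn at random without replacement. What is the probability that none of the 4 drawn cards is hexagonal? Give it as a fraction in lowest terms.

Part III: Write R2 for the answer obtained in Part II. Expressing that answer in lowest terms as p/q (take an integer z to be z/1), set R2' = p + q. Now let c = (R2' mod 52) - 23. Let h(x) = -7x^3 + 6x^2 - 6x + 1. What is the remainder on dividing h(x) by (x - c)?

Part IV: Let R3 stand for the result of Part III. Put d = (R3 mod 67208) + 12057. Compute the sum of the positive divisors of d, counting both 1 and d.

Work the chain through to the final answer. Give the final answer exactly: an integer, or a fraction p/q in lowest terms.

Part I: 50541 = 3 * 17 * 991; number of divisors = (1+1) * (1+1) * (1+1) = 8; answer 8
Part II: R1 = 8; m = 3; total draws C(14,4) = 1001; favorable C(11,4) = 330; P = 30/91; answer 30/91
Part III: R2 = 30/91; threaded value p + q = 121; c = -6; remainder = value at the root: -7*(-6)^3 + 6*(-6)^2 - 6*(-6)^1 + 1 = (1512) + (216) + (36) + (1) = 1765; answer 1765
Part IV: R3 = 1765; d = 13822; 13822 = 2 * 6911; sigma = (1 + 2) * (1 + 6911) = 3 * 6912 = 20736; answer 20736

20736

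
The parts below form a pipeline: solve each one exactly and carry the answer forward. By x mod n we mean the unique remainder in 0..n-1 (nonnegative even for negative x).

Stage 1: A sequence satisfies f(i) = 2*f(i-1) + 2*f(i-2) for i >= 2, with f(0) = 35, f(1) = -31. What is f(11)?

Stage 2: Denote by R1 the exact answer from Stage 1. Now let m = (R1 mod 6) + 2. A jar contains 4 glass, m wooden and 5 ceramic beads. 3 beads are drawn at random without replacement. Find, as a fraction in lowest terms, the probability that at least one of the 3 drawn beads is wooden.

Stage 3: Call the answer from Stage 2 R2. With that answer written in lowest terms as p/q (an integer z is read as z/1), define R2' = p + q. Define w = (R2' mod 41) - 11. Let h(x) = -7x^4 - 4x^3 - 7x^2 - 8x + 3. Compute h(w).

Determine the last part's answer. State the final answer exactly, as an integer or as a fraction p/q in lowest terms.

-4396109

Stage 1: f(2) = 2*(-31) + 2*(35) = 8; iterating: f(2)=8, f(3)=-46, f(4)=-76, f(5)=-244, f(6)=-640, f(7)=-1768, f(8)=-4816, f(9)=-13168, f(10)=-35968, f(11)=-98272; answer -98272
Stage 2: R1 = -98272; m = 4; total draws C(13,3) = 286; complement C(9,3) = 84; favorable 286 - 84 = 202; P = 101/143; answer 101/143
Stage 3: R2 = 101/143; threaded value p + q = 244; w = 28; -7*(28)^4 - 4*(28)^3 - 7*(28)^2 - 8*(28)^1 + 3 = (-4302592) + (-87808) + (-5488) + (-224) + (3) = -4396109; answer -4396109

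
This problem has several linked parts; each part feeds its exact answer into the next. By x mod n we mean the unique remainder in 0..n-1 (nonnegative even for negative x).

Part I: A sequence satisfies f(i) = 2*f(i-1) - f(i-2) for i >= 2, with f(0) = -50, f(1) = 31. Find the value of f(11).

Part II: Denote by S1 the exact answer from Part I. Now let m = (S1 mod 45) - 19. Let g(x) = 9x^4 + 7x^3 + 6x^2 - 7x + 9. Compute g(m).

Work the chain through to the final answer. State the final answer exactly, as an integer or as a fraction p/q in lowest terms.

Part I: f(2) = 2*(31) - 1*(-50) = 112; iterating: f(2)=112, f(3)=193, f(4)=274, f(5)=355, f(6)=436, f(7)=517, f(8)=598, f(9)=679, f(10)=760, f(11)=841; answer 841
Part II: S1 = 841; m = 12; 9*(12)^4 + 7*(12)^3 + 6*(12)^2 - 7*(12)^1 + 9 = (186624) + (12096) + (864) + (-84) + (9) = 199509; answer 199509

199509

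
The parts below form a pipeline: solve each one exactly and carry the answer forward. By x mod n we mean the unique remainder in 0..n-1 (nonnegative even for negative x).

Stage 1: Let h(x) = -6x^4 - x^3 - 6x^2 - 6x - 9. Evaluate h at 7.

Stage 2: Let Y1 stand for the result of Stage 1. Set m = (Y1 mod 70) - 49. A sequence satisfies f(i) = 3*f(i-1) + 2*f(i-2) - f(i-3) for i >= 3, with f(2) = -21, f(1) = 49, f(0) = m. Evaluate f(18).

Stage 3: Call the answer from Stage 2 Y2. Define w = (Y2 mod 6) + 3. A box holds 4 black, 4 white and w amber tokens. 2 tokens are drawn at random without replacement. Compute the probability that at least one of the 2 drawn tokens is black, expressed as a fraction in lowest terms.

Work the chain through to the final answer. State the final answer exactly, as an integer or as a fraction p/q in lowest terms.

Stage 1: -6*(7)^4 - 1*(7)^3 - 6*(7)^2 - 6*(7)^1 - 9 = (-14406) + (-343) + (-294) + (-42) + (-9) = -15094; answer -15094
Stage 2: Y1 = -15094; m = -23; f(3) = 3*(-21) + 2*(49) - 1*(-23) = 58; iterating: f(3)=58, f(4)=83, f(5)=386, f(6)=1266, f(7)=4487, f(8)=15607, f(9)=54529, f(10)=190314, f(11)=664393, f(12)=2319278, f(13)=8096306, f(14)=28263081, f(15)=98662577, f(16)=344417587, f(17)=1202314834, f(18)=4197117099; answer 4197117099
Stage 3: Y2 = 4197117099; w = 6; total draws C(14,2) = 91; complement C(10,2) = 45; favorable 91 - 45 = 46; P = 46/91; answer 46/91

46/91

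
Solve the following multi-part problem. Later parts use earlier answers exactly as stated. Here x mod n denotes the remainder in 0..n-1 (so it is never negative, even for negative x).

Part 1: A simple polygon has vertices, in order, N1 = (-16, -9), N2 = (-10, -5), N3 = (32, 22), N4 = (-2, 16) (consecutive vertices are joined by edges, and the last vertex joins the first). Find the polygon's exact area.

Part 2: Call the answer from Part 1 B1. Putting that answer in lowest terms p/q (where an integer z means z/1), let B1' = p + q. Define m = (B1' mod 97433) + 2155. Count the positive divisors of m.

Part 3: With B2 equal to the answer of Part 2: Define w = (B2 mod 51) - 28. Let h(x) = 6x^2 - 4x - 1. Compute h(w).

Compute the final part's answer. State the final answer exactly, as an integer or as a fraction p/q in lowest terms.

2479

Part 1: cross terms: (-16*-5 - -10*-9)=-10, (-10*22 - 32*-5)=-60, (32*16 - -2*22)=556, (-2*-9 - -16*16)=274; twice the area = |760| = 760; area = 380; answer 380
Part 2: B1 = 380; threaded value p + q = 381; m = 2536; 2536 = 2^3 * 317; number of divisors = (3+1) * (1+1) = 8; answer 8
Part 3: B2 = 8; w = -20; 6*(-20)^2 - 4*(-20)^1 - 1 = (2400) + (80) + (-1) = 2479; answer 2479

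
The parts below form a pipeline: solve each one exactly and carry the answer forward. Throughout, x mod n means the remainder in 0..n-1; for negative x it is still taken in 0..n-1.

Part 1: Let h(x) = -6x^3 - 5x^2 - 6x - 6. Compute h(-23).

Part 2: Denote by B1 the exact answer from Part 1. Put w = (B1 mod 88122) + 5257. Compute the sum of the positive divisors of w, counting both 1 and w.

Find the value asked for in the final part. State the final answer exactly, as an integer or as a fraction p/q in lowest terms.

Part 1: -6*(-23)^3 - 5*(-23)^2 - 6*(-23)^1 - 6 = (73002) + (-2645) + (138) + (-6) = 70489; answer 70489
Part 2: B1 = 70489; w = 75746; 75746 = 2 * 11^2 * 313; sigma = (1 + 2) * (1 + 11 + 121) * (1 + 313) = 3 * 133 * 314 = 125286; answer 125286

125286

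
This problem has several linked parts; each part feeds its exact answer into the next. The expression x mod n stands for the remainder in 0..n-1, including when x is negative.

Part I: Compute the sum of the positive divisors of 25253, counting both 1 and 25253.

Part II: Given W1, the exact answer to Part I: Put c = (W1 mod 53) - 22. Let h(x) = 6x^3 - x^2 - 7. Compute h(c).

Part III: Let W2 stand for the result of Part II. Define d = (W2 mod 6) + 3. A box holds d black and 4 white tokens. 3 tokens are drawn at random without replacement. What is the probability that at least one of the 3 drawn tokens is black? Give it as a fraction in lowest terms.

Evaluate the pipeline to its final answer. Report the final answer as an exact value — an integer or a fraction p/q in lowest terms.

13/14

Part I: 25253 is prime, so its only divisors are 1 and 25253; sigma = 1 + 25253 = 25254; answer 25254
Part II: W1 = 25254; c = 4; 6*(4)^3 - 1*(4)^2 - 7 = (384) + (-16) + (-7) = 361; answer 361
Part III: W2 = 361; d = 4; total draws C(8,3) = 56; complement C(4,3) = 4; favorable 56 - 4 = 52; P = 13/14; answer 13/14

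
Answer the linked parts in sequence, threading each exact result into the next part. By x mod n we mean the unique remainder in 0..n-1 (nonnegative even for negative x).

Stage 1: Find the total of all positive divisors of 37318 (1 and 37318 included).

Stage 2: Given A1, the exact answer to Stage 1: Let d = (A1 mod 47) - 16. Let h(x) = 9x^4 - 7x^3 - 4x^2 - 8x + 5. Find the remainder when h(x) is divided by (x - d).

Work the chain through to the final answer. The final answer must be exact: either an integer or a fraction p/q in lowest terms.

Stage 1: 37318 = 2 * 47 * 397; sigma = (1 + 2) * (1 + 47) * (1 + 397) = 3 * 48 * 398 = 57312; answer 57312
Stage 2: A1 = 57312; d = 3; remainder = value at the root: 9*(3)^4 - 7*(3)^3 - 4*(3)^2 - 8*(3)^1 + 5 = (729) + (-189) + (-36) + (-24) + (5) = 485; answer 485

485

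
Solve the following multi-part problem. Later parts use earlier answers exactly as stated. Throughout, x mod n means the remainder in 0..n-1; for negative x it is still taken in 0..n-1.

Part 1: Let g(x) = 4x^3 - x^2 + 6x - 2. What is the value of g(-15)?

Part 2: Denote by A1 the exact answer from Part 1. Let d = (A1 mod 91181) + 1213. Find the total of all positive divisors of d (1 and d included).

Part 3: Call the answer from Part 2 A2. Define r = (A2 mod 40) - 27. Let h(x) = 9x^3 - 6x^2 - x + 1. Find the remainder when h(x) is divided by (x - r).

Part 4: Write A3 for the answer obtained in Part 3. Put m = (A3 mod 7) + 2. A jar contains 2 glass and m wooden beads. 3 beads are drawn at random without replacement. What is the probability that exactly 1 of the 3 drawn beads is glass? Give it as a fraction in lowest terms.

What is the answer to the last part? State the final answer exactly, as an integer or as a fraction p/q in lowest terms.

1/2

Part 1: 4*(-15)^3 - 1*(-15)^2 + 6*(-15)^1 - 2 = (-13500) + (-225) + (-90) + (-2) = -13817; answer -13817
Part 2: A1 = -13817; d = 78577; 78577 is prime, so its only divisors are 1 and 78577; sigma = 1 + 78577 = 78578; answer 78578
Part 3: A2 = 78578; r = -9; remainder = value at the root: 9*(-9)^3 - 6*(-9)^2 - 1*(-9)^1 + 1 = (-6561) + (-486) + (9) + (1) = -7037; answer -7037
Part 4: A3 = -7037; m = 7; total draws C(9,3) = 84; favorable C(2,1)*C(7,2) = 42; P = 1/2; answer 1/2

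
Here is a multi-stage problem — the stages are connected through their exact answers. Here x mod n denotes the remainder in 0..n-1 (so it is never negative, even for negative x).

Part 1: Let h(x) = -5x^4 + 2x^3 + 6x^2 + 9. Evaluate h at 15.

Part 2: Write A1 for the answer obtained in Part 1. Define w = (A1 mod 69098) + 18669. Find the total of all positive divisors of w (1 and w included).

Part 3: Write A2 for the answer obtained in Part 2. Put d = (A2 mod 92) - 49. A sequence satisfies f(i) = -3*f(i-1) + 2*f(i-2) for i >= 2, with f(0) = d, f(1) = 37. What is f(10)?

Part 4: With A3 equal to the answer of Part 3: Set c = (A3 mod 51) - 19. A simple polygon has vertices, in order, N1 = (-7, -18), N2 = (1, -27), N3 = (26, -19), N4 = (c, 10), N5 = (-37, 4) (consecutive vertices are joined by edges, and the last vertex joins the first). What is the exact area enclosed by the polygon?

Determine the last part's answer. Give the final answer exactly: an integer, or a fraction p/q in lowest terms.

Part 1: -5*(15)^4 + 2*(15)^3 + 6*(15)^2 + 9 = (-253125) + (6750) + (1350) + (9) = -245016; answer -245016
Part 2: A1 = -245016; w = 50045; 50045 = 5 * 10009; sigma = (1 + 5) * (1 + 10009) = 6 * 10010 = 60060; answer 60060
Part 3: A2 = 60060; d = 27; f(2) = -3*(37) + 2*(27) = -57; iterating: f(2)=-57, f(3)=245, f(4)=-849, f(5)=3037, f(6)=-10809, f(7)=38501, f(8)=-137121, f(9)=488365, f(10)=-1739337; answer -1739337
Part 4: A3 = -1739337; c = -1; cross terms: (-7*-27 - 1*-18)=207, (1*-19 - 26*-27)=683, (26*10 - -1*-19)=241, (-1*4 - -37*10)=366, (-37*-18 - -7*4)=694; twice the area = |2191| = 2191; area = 2191/2; answer 2191/2

2191/2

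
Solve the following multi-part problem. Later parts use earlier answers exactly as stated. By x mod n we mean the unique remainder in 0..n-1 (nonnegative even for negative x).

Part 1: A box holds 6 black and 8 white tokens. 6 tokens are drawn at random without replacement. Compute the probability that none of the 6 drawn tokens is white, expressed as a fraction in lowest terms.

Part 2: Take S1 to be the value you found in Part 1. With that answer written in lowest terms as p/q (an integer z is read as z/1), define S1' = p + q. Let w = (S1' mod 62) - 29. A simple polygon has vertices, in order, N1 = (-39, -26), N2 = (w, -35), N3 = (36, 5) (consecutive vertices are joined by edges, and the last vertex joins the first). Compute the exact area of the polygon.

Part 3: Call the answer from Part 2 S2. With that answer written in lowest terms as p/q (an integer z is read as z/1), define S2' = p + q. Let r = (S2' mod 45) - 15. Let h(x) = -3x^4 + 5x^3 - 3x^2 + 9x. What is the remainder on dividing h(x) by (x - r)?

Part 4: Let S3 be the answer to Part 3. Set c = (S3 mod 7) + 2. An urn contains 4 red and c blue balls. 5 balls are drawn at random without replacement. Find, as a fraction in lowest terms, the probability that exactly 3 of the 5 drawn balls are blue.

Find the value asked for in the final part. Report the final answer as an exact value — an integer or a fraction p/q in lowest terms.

Part 1: total draws C(14,6) = 3003; favorable C(6,6) = 1; P = 1/3003; answer 1/3003
Part 2: S1 = 1/3003; threaded value p + q = 3004; w = -1; cross terms: (-39*-35 - -1*-26)=1339, (-1*5 - 36*-35)=1255, (36*-26 - -39*5)=-741; twice the area = |1853| = 1853; area = 1853/2; answer 1853/2
Part 3: S2 = 1853/2; threaded value p + q = 1855; r = -5; remainder = value at the root: -3*(-5)^4 + 5*(-5)^3 - 3*(-5)^2 + 9*(-5)^1 = (-1875) + (-625) + (-75) + (-45) = -2620; answer -2620
Part 4: S3 = -2620; c = 7; total draws C(11,5) = 462; favorable C(7,3)*C(4,2) = 210; P = 5/11; answer 5/11

5/11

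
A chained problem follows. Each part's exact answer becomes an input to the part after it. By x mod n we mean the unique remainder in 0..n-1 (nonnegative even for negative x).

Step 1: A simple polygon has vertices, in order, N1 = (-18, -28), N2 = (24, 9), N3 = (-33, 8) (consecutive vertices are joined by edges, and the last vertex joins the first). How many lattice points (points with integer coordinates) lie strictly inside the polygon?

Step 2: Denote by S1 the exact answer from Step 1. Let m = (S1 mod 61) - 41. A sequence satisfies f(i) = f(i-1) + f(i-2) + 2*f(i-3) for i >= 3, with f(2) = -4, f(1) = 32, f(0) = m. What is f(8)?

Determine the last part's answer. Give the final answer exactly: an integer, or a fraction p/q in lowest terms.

Step 1: cross terms: (-18*9 - 24*-28)=510, (24*8 - -33*9)=489, (-33*-28 - -18*8)=1068; twice the area = |2067| = 2067; area = 2067/2; boundary points = 1 + 1 + 3 = 5; strictly interior points = area - boundary/2 + 1 = 1032; answer 1032
Step 2: S1 = 1032; m = 15; f(3) = 1*(-4) + 1*(32) + 2*(15) = 58; iterating: f(3)=58, f(4)=118, f(5)=168, f(6)=402, f(7)=806, f(8)=1544; answer 1544

1544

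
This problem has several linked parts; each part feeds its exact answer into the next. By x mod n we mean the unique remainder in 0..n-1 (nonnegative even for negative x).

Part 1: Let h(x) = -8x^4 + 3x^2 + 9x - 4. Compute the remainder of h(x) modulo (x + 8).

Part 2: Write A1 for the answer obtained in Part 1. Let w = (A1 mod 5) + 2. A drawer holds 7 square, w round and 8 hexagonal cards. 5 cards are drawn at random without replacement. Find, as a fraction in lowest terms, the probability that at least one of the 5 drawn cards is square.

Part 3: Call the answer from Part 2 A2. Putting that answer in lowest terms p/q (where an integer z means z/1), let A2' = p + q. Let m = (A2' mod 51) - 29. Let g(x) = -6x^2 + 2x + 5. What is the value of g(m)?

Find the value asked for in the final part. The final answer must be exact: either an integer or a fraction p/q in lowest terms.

-1563

Part 1: remainder = value at the root: -8*(-8)^4 + 3*(-8)^2 + 9*(-8)^1 - 4 = (-32768) + (192) + (-72) + (-4) = -32652; answer -32652
Part 2: A1 = -32652; w = 5; total draws C(20,5) = 15504; complement C(13,5) = 1287; favorable 15504 - 1287 = 14217; P = 4739/5168; answer 4739/5168
Part 3: A2 = 4739/5168; threaded value p + q = 9907; m = -16; -6*(-16)^2 + 2*(-16)^1 + 5 = (-1536) + (-32) + (5) = -1563; answer -1563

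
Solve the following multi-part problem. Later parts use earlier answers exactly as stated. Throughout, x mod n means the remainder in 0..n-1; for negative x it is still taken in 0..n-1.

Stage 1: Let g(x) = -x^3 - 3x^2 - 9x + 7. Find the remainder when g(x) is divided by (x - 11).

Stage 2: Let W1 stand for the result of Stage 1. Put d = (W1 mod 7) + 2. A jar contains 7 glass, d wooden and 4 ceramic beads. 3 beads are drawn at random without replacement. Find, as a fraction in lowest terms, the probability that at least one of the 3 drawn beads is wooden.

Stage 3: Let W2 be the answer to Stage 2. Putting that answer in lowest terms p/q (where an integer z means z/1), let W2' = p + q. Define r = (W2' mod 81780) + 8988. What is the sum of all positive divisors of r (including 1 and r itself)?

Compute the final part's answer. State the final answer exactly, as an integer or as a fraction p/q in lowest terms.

Stage 1: remainder = value at the root: -1*(11)^3 - 3*(11)^2 - 9*(11)^1 + 7 = (-1331) + (-363) + (-99) + (7) = -1786; answer -1786
Stage 2: W1 = -1786; d = 8; total draws C(19,3) = 969; complement C(11,3) = 165; favorable 969 - 165 = 804; P = 268/323; answer 268/323
Stage 3: W2 = 268/323; threaded value p + q = 591; r = 9579; 9579 = 3 * 31 * 103; sigma = (1 + 3) * (1 + 31) * (1 + 103) = 4 * 32 * 104 = 13312; answer 13312

13312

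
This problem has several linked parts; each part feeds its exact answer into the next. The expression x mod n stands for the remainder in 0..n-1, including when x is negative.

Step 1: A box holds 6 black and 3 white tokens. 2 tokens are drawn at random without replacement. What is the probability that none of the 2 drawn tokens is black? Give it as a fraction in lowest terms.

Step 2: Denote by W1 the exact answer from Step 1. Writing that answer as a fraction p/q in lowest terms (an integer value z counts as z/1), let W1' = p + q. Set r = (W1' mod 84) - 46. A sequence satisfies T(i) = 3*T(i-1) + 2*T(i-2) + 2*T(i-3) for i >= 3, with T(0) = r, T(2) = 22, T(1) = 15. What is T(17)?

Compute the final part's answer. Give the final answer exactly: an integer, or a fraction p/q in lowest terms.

3756893016

Step 1: total draws C(9,2) = 36; favorable C(3,2) = 3; P = 1/12; answer 1/12
Step 2: W1 = 1/12; threaded value p + q = 13; r = -33; T(3) = 3*(22) + 2*(15) + 2*(-33) = 30; iterating: T(3)=30, T(4)=164, T(5)=596, T(6)=2176, T(7)=8048, T(8)=29688, T(9)=109512, T(10)=404008, T(11)=1490424, T(12)=5498312, T(13)=20283800, T(14)=74828872, T(15)=276050840, T(16)=1018377864, T(17)=3756893016; answer 3756893016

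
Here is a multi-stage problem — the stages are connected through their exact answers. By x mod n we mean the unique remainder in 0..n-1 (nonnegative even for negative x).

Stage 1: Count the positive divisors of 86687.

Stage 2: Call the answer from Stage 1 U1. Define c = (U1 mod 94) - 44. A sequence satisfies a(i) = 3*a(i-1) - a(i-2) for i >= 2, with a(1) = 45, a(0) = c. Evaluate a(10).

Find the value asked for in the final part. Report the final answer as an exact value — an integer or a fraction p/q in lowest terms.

407785

Stage 1: 86687 = 23 * 3769; number of divisors = (1+1) * (1+1) = 4; answer 4
Stage 2: U1 = 4; c = -40; a(2) = 3*(45) - 1*(-40) = 175; iterating: a(2)=175, a(3)=480, a(4)=1265, a(5)=3315, a(6)=8680, a(7)=22725, a(8)=59495, a(9)=155760, a(10)=407785; answer 407785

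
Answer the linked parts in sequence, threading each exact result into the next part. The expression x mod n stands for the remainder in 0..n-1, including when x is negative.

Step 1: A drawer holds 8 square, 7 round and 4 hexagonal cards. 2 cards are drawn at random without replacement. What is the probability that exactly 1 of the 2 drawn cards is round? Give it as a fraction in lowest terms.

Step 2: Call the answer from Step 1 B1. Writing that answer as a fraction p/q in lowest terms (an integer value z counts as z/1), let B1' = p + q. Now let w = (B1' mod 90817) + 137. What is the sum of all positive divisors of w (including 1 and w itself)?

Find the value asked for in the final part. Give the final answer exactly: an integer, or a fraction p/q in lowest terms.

Step 1: total draws C(19,2) = 171; favorable C(7,1)*C(12,1) = 84; P = 28/57; answer 28/57
Step 2: B1 = 28/57; threaded value p + q = 85; w = 222; 222 = 2 * 3 * 37; sigma = (1 + 2) * (1 + 3) * (1 + 37) = 3 * 4 * 38 = 456; answer 456

456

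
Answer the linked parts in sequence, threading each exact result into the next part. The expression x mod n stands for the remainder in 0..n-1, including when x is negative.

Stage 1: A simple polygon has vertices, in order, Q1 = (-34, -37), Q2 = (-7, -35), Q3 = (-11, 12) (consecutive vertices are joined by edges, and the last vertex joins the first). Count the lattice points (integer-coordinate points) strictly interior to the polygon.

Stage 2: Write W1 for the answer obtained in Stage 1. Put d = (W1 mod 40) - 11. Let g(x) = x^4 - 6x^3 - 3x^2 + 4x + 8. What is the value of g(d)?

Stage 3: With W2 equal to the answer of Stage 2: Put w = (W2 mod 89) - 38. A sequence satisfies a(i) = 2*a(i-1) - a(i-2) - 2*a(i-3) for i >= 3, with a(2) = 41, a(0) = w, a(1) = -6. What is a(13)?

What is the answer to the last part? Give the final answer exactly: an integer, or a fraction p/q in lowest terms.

33214

Stage 1: cross terms: (-34*-35 - -7*-37)=931, (-7*12 - -11*-35)=-469, (-11*-37 - -34*12)=815; twice the area = |1277| = 1277; area = 1277/2; boundary points = 1 + 1 + 1 = 3; strictly interior points = area - boundary/2 + 1 = 638; answer 638
Stage 2: W1 = 638; d = 27; 1*(27)^4 - 6*(27)^3 - 3*(27)^2 + 4*(27)^1 + 8 = (531441) + (-118098) + (-2187) + (108) + (8) = 411272; answer 411272
Stage 3: W2 = 411272; w = -35; a(3) = 2*(41) - 1*(-6) - 2*(-35) = 158; iterating: a(3)=158, a(4)=287, a(5)=334, a(6)=65, a(7)=-778, a(8)=-2289, a(9)=-3930, a(10)=-4015, a(11)=478, a(12)=12831, a(13)=33214; answer 33214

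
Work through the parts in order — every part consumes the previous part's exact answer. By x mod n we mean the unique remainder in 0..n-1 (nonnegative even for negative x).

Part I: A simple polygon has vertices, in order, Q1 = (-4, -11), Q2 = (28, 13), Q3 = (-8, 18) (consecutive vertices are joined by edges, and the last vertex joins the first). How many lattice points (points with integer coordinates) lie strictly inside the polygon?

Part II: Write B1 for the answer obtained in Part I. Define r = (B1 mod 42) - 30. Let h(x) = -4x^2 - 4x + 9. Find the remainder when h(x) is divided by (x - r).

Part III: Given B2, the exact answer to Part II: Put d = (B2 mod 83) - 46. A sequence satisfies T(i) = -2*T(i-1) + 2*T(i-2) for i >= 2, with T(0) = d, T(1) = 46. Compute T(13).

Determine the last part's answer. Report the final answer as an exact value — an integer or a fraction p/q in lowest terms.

Part I: cross terms: (-4*13 - 28*-11)=256, (28*18 - -8*13)=608, (-8*-11 - -4*18)=160; twice the area = |1024| = 1024; area = 512; boundary points = 8 + 1 + 1 = 10; strictly interior points = area - boundary/2 + 1 = 508; answer 508
Part II: B1 = 508; r = -26; remainder = value at the root: -4*(-26)^2 - 4*(-26)^1 + 9 = (-2704) + (104) + (9) = -2591; answer -2591
Part III: B2 = -2591; d = 19; T(2) = -2*(46) + 2*(19) = -54; iterating: T(2)=-54, T(3)=200, T(4)=-508, T(5)=1416, T(6)=-3848, T(7)=10528, T(8)=-28752, T(9)=78560, T(10)=-214624, T(11)=586368, T(12)=-1601984, T(13)=4376704; answer 4376704

4376704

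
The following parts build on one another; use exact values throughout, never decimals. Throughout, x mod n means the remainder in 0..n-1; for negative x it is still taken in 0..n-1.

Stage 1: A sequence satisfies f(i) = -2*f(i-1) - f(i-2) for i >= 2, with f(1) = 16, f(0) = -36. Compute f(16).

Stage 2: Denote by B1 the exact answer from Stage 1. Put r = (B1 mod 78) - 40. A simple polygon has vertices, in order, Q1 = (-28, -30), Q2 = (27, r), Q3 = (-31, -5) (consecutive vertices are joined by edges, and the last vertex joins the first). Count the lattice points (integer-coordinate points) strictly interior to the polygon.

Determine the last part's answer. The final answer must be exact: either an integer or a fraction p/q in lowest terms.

745

Stage 1: f(2) = -2*(16) - 1*(-36) = 4; iterating: f(2)=4, f(3)=-24, f(4)=44, f(5)=-64, f(6)=84, f(7)=-104, f(8)=124, f(9)=-144, f(10)=164, f(11)=-184, f(12)=204, f(13)=-224, f(14)=244, f(15)=-264, f(16)=284; answer 284
Stage 2: B1 = 284; r = 10; cross terms: (-28*10 - 27*-30)=530, (27*-5 - -31*10)=175, (-31*-30 - -28*-5)=790; twice the area = |1495| = 1495; area = 1495/2; boundary points = 5 + 1 + 1 = 7; strictly interior points = area - boundary/2 + 1 = 745; answer 745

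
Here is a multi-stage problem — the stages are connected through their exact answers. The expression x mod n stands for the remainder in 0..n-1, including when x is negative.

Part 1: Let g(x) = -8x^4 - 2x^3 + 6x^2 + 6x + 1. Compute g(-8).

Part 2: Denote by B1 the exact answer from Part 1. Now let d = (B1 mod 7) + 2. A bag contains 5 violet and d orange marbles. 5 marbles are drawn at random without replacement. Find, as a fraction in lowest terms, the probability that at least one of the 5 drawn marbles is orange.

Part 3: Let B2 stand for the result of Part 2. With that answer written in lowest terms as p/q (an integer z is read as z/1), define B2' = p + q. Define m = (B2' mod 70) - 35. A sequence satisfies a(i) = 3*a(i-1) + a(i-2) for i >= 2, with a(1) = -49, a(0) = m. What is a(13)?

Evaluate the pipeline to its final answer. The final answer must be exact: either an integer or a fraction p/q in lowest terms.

-72819049

Part 1: -8*(-8)^4 - 2*(-8)^3 + 6*(-8)^2 + 6*(-8)^1 + 1 = (-32768) + (1024) + (384) + (-48) + (1) = -31407; answer -31407
Part 2: B1 = -31407; d = 4; total draws C(9,5) = 126; complement C(5,5) = 1; favorable 126 - 1 = 125; P = 125/126; answer 125/126
Part 3: B2 = 125/126; threaded value p + q = 251; m = 6; a(2) = 3*(-49) + 1*(6) = -141; iterating: a(2)=-141, a(3)=-472, a(4)=-1557, a(5)=-5143, a(6)=-16986, a(7)=-56101, a(8)=-185289, a(9)=-611968, a(10)=-2021193, a(11)=-6675547, a(12)=-22047834, a(13)=-72819049; answer -72819049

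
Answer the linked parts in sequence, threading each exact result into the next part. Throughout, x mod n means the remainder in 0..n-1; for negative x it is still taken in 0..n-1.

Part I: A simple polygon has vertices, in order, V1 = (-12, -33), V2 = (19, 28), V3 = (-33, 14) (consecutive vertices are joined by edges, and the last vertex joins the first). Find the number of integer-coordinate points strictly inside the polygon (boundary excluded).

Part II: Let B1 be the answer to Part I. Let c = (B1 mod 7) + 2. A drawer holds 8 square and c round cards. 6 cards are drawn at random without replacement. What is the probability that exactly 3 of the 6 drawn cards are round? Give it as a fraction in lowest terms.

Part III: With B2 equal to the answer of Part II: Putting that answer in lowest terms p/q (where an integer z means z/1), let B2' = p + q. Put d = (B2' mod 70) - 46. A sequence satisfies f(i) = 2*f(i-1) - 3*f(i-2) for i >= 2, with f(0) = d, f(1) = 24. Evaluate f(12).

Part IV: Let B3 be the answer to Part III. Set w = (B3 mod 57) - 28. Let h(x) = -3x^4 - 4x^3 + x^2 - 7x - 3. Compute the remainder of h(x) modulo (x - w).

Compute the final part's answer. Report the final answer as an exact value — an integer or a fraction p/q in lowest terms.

Part I: cross terms: (-12*28 - 19*-33)=291, (19*14 - -33*28)=1190, (-33*-33 - -12*14)=1257; twice the area = |2738| = 2738; area = 1369; boundary points = 1 + 2 + 1 = 4; strictly interior points = area - boundary/2 + 1 = 1368; answer 1368
Part II: B1 = 1368; c = 5; total draws C(13,6) = 1716; favorable C(5,3)*C(8,3) = 560; P = 140/429; answer 140/429
Part III: B2 = 140/429; threaded value p + q = 569; d = -37; f(2) = 2*(24) - 3*(-37) = 159; iterating: f(2)=159, f(3)=246, f(4)=15, f(5)=-708, f(6)=-1461, f(7)=-798, f(8)=2787, f(9)=7968, f(10)=7575, f(11)=-8754, f(12)=-40233; answer -40233
Part IV: B3 = -40233; w = -19; remainder = value at the root: -3*(-19)^4 - 4*(-19)^3 + 1*(-19)^2 - 7*(-19)^1 - 3 = (-390963) + (27436) + (361) + (133) + (-3) = -363036; answer -363036

-363036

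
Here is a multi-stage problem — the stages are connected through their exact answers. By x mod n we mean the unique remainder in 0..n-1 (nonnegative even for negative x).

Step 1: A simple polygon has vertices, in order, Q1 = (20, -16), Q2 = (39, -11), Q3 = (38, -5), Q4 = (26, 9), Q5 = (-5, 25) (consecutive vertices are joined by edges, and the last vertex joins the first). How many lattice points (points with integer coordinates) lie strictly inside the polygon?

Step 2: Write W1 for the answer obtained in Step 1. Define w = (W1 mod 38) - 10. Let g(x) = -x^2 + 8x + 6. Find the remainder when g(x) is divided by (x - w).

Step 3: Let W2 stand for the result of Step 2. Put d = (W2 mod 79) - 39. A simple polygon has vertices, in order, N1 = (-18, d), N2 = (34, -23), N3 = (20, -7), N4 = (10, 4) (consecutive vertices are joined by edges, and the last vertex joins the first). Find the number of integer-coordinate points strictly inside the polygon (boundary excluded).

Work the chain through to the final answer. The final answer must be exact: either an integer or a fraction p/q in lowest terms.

Step 1: cross terms: (20*-11 - 39*-16)=404, (39*-5 - 38*-11)=223, (38*9 - 26*-5)=472, (26*25 - -5*9)=695, (-5*-16 - 20*25)=-420; twice the area = |1374| = 1374; area = 687; boundary points = 1 + 1 + 2 + 1 + 1 = 6; strictly interior points = area - boundary/2 + 1 = 685; answer 685
Step 2: W1 = 685; w = -9; remainder = value at the root: -1*(-9)^2 + 8*(-9)^1 + 6 = (-81) + (-72) + (6) = -147; answer -147
Step 3: W2 = -147; d = -28; cross terms: (-18*-23 - 34*-28)=1366, (34*-7 - 20*-23)=222, (20*4 - 10*-7)=150, (10*-28 - -18*4)=-208; twice the area = |1530| = 1530; area = 765; boundary points = 1 + 2 + 1 + 4 = 8; strictly interior points = area - boundary/2 + 1 = 762; answer 762

762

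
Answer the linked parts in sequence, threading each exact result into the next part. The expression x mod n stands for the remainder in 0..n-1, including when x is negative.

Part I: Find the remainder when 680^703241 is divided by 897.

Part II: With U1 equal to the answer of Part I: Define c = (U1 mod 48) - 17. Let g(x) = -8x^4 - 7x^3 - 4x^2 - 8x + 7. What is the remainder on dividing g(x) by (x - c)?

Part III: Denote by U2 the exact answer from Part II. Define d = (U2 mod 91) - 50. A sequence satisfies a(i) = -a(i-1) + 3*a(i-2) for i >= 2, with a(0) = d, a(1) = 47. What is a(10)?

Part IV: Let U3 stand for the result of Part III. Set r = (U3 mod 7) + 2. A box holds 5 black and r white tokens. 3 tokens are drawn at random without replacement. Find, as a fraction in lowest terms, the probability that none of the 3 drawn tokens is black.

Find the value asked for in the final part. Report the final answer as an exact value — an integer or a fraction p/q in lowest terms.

4/33

Part I: squarings mod 897: 680^1=680, 680^2=445, 680^4=685, 680^8=94, 680^16=763, 680^32=16, 680^64=256, 680^128=55, 680^256=334, 680^512=328, 680^1024=841, 680^2048=445, 680^4096=685, 680^8192=94, 680^16384=763, 680^32768=16, 680^65536=256, 680^131072=55, 680^262144=334, 680^524288=328; 680^703241 = 680^1 * 680^8 * 680^256 * 680^512 * 680^2048 * 680^4096 * 680^8192 * 680^32768 * 680^131072 * 680^524288 = 530 (mod 897); answer 530
Part II: U1 = 530; c = -15; remainder = value at the root: -8*(-15)^4 - 7*(-15)^3 - 4*(-15)^2 - 8*(-15)^1 + 7 = (-405000) + (23625) + (-900) + (120) + (7) = -382148; answer -382148
Part III: U2 = -382148; d = 2; a(2) = -1*(47) + 3*(2) = -41; iterating: a(2)=-41, a(3)=182, a(4)=-305, a(5)=851, a(6)=-1766, a(7)=4319, a(8)=-9617, a(9)=22574, a(10)=-51425; answer -51425
Part IV: U3 = -51425; r = 6; total draws C(11,3) = 165; favorable C(6,3) = 20; P = 4/33; answer 4/33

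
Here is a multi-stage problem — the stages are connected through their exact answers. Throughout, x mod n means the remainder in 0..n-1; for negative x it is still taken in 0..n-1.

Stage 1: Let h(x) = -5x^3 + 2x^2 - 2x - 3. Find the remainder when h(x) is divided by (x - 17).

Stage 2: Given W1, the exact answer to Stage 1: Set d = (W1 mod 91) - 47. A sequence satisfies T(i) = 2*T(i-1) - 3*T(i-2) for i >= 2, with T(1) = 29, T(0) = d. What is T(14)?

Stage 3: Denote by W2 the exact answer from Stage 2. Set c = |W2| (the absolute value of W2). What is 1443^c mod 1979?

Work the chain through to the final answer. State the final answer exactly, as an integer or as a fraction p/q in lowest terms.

206

Stage 1: remainder = value at the root: -5*(17)^3 + 2*(17)^2 - 2*(17)^1 - 3 = (-24565) + (578) + (-34) + (-3) = -24024; answer -24024
Stage 2: W1 = -24024; d = -47; T(2) = 2*(29) - 3*(-47) = 199; iterating: T(2)=199, T(3)=311, T(4)=25, T(5)=-883, T(6)=-1841, T(7)=-1033, T(8)=3457, T(9)=10013, T(10)=9655, T(11)=-10729, T(12)=-50423, T(13)=-68659, T(14)=13951; answer 13951
Stage 3: W2 = 13951; c = 13951; squarings mod 1979: 1443^1=1443, 1443^2=341, 1443^4=1499, 1443^8=836, 1443^16=309, 1443^32=489, 1443^64=1641, 1443^128=1441, 1443^256=510, 1443^512=851, 1443^1024=1866, 1443^2048=895, 1443^4096=1509, 1443^8192=1231; 1443^13951 = 1443^1 * 1443^2 * 1443^4 * 1443^8 * 1443^16 * 1443^32 * 1443^64 * 1443^512 * 1443^1024 * 1443^4096 * 1443^8192 = 206 (mod 1979); answer 206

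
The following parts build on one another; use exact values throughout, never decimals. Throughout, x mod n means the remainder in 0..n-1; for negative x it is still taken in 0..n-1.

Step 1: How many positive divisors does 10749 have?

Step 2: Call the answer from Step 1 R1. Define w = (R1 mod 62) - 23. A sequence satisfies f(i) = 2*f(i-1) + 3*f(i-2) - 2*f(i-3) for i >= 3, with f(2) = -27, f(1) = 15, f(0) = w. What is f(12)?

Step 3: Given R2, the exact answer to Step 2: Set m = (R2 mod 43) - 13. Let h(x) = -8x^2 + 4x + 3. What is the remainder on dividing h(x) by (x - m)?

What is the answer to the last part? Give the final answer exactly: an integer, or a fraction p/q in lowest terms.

-177

Step 1: 10749 = 3 * 3583; number of divisors = (1+1) * (1+1) = 4; answer 4
Step 2: R1 = 4; w = -19; f(3) = 2*(-27) + 3*(15) - 2*(-19) = 29; iterating: f(3)=29, f(4)=-53, f(5)=35, f(6)=-147, f(7)=-83, f(8)=-677, f(9)=-1309, f(10)=-4483, f(11)=-11539, f(12)=-33909; answer -33909
Step 3: R2 = -33909; m = 5; remainder = value at the root: -8*(5)^2 + 4*(5)^1 + 3 = (-200) + (20) + (3) = -177; answer -177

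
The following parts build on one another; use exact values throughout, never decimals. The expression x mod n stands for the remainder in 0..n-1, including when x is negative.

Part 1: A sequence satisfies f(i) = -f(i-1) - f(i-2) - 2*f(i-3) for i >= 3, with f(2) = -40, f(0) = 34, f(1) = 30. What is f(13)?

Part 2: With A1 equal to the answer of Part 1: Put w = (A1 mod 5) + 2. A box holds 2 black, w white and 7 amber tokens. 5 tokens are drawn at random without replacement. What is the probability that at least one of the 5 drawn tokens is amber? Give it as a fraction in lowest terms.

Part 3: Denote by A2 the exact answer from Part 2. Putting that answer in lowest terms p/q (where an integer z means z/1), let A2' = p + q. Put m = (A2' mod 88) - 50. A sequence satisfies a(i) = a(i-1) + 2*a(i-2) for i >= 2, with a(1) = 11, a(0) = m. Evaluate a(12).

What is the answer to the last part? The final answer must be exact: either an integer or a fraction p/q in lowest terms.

25943

Part 1: f(3) = -1*(-40) - 1*(30) - 2*(34) = -58; iterating: f(3)=-58, f(4)=38, f(5)=100, f(6)=-22, f(7)=-154, f(8)=-24, f(9)=222, f(10)=110, f(11)=-284, f(12)=-270, f(13)=334; answer 334
Part 2: A1 = 334; w = 6; total draws C(15,5) = 3003; complement C(8,5) = 56; favorable 3003 - 56 = 2947; P = 421/429; answer 421/429
Part 3: A2 = 421/429; threaded value p + q = 850; m = 8; a(2) = 1*(11) + 2*(8) = 27; iterating: a(2)=27, a(3)=49, a(4)=103, a(5)=201, a(6)=407, a(7)=809, a(8)=1623, a(9)=3241, a(10)=6487, a(11)=12969, a(12)=25943; answer 25943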